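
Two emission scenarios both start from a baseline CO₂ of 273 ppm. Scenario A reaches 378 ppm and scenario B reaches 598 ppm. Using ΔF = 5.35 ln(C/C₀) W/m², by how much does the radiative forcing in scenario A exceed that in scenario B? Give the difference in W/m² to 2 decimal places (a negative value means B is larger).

ΔF_A − ΔF_B = -2.45 W/m²

ΔF_A = 5.35 ln(378/273) = 5.35 × 0.32542 = 1.7410 W/m².
ΔF_B = 5.35 ln(598/273) = 5.35 × 0.78412 = 4.1950 W/m².
Difference: 1.7410 − 4.1950 = -2.4540 W/m².
(Equivalently, ΔF_A − ΔF_B = 5.35 ln(378/598) = 5.35 × -0.45870 = -2.4540 W/m².)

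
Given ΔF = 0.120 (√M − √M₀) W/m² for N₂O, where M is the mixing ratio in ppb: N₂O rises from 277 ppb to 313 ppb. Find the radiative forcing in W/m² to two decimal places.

ΔF = 0.13 W/m²

N₂O: 0.120 × (√313 − √277) = 0.120 × (17.6918 − 16.6433) = 0.120 × 1.0485 = 0.1258 W/m².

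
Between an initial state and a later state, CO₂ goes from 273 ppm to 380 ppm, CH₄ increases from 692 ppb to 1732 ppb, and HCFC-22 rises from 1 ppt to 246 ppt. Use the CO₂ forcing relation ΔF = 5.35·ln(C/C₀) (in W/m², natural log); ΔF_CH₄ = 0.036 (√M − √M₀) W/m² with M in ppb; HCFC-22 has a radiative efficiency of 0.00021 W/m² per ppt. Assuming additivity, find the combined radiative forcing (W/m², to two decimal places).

ΔF = 2.37 W/m²

CO₂: 5.35 × ln(380/273) = 5.35 × ln(1.39194) = 5.35 × 0.33070 = 1.7692 W/m².
CH₄: 0.036 × (√1732 − √692) = 0.036 × (41.6173 − 26.3059) = 0.036 × 15.3114 = 0.5512 W/m².
HCFC-22: ΔF = 0.00021 × (246 − 1) = 0.00021 × 245 = 0.0515 W/m².
Total ΔF = 1.7692 + 0.5512 + 0.0515 = 2.3719 W/m².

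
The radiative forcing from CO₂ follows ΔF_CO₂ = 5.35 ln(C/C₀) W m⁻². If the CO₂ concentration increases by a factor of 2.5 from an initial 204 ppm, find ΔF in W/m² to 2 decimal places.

ΔF = 5.35 × ln(2.5) = 5.35 × 0.91629 = 4.9022 W/m².

ΔF = 4.90 W/m²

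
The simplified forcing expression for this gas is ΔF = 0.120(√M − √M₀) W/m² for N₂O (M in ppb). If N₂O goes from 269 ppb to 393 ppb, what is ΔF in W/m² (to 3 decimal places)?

ΔF = 0.411 W/m²

N₂O: 0.120 × (√393 − √269) = 0.120 × (19.8242 − 16.4012) = 0.120 × 3.4230 = 0.4108 W/m².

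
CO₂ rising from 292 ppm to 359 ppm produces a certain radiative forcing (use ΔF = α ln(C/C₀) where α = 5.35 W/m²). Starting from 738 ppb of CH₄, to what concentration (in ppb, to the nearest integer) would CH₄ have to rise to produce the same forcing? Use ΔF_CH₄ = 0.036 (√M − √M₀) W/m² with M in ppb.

CO₂ forcing: 5.35 × ln(359/292) = 5.35 × 0.206569 = 1.10514 W/m².
Set 0.036(√M − √738) = 1.10514: √M = 1.10514/0.036 + √738 = 30.6983 + 27.1662 = 57.8645.
M = (57.8645)² = 3348.30 ppb.

M ≈ 3348 ppb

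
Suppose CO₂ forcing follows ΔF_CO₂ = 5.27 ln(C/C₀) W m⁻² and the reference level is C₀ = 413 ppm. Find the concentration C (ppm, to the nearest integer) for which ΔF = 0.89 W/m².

Set 5.27 ln(C/413) = 0.89, so ln(C/413) = 0.89/5.27 = 0.16888.
Then C/413 = e^0.16888 = 1.18398, giving C = 413 × 1.18398 = 488.98 ppm.

C ≈ 489 ppm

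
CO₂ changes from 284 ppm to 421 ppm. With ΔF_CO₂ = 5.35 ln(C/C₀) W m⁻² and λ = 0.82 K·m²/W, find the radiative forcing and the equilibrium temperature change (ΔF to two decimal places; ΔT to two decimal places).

CO₂: 5.35 × ln(421/284) = 5.35 × ln(1.48239) = 5.35 × 0.39366 = 2.1061 W/m².
ΔT = λ ΔF = 0.82 × 2.11 = 1.7302 K.

ΔF = 2.11 W/m²; ΔT = 1.73 K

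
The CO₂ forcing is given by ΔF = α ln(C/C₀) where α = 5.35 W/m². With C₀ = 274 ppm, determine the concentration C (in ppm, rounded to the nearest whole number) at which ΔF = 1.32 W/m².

Set 5.35 ln(C/274) = 1.32, so ln(C/274) = 1.32/5.35 = 0.24673.
Then C/274 = e^0.24673 = 1.27983, giving C = 274 × 1.27983 = 350.67 ppm.

C ≈ 351 ppm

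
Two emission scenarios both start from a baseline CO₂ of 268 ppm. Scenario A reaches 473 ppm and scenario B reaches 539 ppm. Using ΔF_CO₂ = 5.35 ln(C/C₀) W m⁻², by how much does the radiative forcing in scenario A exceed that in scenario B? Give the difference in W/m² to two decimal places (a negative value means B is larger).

ΔF_A = 5.35 ln(473/268) = 5.35 × 0.56811 = 3.0394 W/m².
ΔF_B = 5.35 ln(539/268) = 5.35 × 0.69873 = 3.7382 W/m².
Difference: 3.0394 − 3.7382 = -0.6988 W/m².

ΔF_A − ΔF_B = -0.70 W/m²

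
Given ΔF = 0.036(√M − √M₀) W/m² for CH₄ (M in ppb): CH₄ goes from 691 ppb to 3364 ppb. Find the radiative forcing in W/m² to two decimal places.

ΔF = 1.14 W/m²

CH₄: 0.036 × (√3364 − √691) = 0.036 × (58.0000 − 26.2869) = 0.036 × 31.7131 = 1.1417 W/m².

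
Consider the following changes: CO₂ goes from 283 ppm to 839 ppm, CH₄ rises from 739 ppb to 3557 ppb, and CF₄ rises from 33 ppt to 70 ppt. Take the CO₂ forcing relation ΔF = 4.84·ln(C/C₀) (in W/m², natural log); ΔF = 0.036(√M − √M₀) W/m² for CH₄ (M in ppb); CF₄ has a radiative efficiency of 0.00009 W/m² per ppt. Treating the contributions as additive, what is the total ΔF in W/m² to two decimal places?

CO₂: 4.84 × ln(839/283) = 4.84 × ln(2.96466) = 4.84 × 1.08676 = 5.2599 W/m².
CH₄: 0.036 × (√3557 − √739) = 0.036 × (59.6406 − 27.1846) = 0.036 × 32.4560 = 1.1684 W/m².
CF₄: ΔF = 0.00009 × (70 − 33) = 0.00009 × 37 = 0.0033 W/m².
Total ΔF = 5.2599 + 1.1684 + 0.0033 = 6.4316 W/m².

ΔF = 6.43 W/m²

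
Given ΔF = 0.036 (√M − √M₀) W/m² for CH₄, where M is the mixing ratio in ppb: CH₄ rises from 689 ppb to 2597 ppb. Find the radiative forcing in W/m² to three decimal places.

ΔF = 0.890 W/m²

CH₄: 0.036 × (√2597 − √689) = 0.036 × (50.9608 − 26.2488) = 0.036 × 24.7120 = 0.8896 W/m².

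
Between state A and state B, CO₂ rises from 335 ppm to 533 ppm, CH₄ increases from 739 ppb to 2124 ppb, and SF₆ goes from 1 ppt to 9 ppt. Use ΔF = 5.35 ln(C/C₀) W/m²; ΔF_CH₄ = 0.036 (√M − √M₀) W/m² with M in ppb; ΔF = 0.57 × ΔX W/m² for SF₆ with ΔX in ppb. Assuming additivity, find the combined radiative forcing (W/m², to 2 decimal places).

ΔF = 3.17 W/m²

CO₂: 5.35 × ln(533/335) = 5.35 × ln(1.59104) = 5.35 × 0.46439 = 2.4845 W/m².
CH₄: 0.036 × (√2124 − √739) = 0.036 × (46.0869 − 27.1846) = 0.036 × 18.9023 = 0.6805 W/m².
SF₆: Δ = 9 − 1 = 8 ppt = 0.008 ppb; ΔF = 0.57 × 0.008 = 0.0046 W/m².
Total ΔF = 2.4845 + 0.6805 + 0.0046 = 3.1696 W/m².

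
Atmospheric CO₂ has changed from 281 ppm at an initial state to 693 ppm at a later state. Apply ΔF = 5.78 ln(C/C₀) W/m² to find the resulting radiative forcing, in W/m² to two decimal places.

ΔF = 5.22 W/m²

CO₂: 5.78 × ln(693/281) = 5.78 × ln(2.46619) = 5.78 × 0.90267 = 5.2174 W/m².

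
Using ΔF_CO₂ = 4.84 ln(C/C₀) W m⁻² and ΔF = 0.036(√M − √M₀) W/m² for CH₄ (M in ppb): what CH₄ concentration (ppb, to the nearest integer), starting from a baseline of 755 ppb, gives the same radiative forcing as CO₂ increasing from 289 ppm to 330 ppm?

M ≈ 2053 ppb

CO₂ forcing: 4.84 × ln(330/289) = 4.84 × 0.132666 = 0.64210 W/m².
Set 0.036(√M − √755) = 0.64210: √M = 0.64210/0.036 + √755 = 17.8361 + 27.4773 = 45.3134.
M = (45.3134)² = 2053.30 ppb.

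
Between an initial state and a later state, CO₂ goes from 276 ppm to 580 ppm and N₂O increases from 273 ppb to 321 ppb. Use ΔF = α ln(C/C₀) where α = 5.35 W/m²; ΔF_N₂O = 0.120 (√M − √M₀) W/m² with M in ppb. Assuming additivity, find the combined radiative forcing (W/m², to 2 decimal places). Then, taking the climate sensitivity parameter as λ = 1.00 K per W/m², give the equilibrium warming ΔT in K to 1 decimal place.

ΔF = 4.14 W/m²; ΔT = 4.1 K

CO₂: 5.35 × ln(580/276) = 5.35 × ln(2.10145) = 5.35 × 0.74263 = 3.9731 W/m².
N₂O: 0.120 × (√321 − √273) = 0.120 × (17.9165 − 16.5227) = 0.120 × 1.3938 = 0.1673 W/m².
Total ΔF = 3.9731 + 0.1673 = 4.1404 W/m².
ΔT = λ ΔF = 1.00 × 4.14 = 4.1400 K.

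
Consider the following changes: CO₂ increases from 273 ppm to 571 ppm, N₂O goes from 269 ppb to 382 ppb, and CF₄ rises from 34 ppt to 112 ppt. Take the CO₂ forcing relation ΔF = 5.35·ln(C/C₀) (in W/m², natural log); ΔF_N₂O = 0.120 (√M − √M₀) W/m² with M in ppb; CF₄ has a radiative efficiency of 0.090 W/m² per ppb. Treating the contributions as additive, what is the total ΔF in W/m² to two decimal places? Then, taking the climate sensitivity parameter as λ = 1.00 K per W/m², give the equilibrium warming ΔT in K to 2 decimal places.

CO₂: 5.35 × ln(571/273) = 5.35 × ln(2.09158) = 5.35 × 0.73792 = 3.9479 W/m².
N₂O: 0.120 × (√382 − √269) = 0.120 × (19.5448 − 16.4012) = 0.120 × 3.1436 = 0.3772 W/m².
CF₄: Δ = 112 − 34 = 78 ppt = 0.078 ppb; ΔF = 0.090 × 0.078 = 0.0070 W/m².
Total ΔF = 3.9479 + 0.3772 + 0.0070 = 4.3321 W/m².
ΔT = λ ΔF = 1.00 × 4.33 = 4.3300 K.

ΔF = 4.33 W/m²; ΔT = 4.33 K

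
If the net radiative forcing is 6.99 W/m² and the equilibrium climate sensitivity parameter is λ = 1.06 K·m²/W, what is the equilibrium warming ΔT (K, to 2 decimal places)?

ΔT = 7.41 K

ΔT = λ ΔF = 1.06 × 6.99 = 7.4094 K.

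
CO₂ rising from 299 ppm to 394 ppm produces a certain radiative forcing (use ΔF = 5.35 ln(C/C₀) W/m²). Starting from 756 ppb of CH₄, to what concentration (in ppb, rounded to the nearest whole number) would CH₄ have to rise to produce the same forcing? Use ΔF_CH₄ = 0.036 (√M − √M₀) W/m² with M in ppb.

M ≈ 4692 ppb

CO₂ forcing: 5.35 × ln(394/299) = 5.35 × 0.275907 = 1.47610 W/m².
Set 0.036(√M − √756) = 1.47610: √M = 1.47610/0.036 + √756 = 41.0028 + 27.4955 = 68.4983.
M = (68.4983)² = 4692.02 ppb.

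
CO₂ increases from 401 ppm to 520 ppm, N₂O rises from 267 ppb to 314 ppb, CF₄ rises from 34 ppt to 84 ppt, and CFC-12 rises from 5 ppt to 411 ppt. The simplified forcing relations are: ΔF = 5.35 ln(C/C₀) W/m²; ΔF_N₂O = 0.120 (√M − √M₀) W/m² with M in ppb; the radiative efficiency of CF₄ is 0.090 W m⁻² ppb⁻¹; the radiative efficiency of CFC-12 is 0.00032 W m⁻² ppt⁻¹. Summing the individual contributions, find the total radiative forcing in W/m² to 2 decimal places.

CO₂: 5.35 × ln(520/401) = 5.35 × ln(1.29676) = 5.35 × 0.25987 = 1.3903 W/m².
N₂O: 0.120 × (√314 − √267) = 0.120 × (17.7200 − 16.3401) = 0.120 × 1.3799 = 0.1656 W/m².
CF₄: Δ = 84 − 34 = 50 ppt = 0.050 ppb; ΔF = 0.090 × 0.050 = 0.0045 W/m².
CFC-12: ΔF = 0.00032 × (411 − 5) = 0.00032 × 406 = 0.1299 W/m².
Total ΔF = 1.3903 + 0.1656 + 0.0045 + 0.1299 = 1.6903 W/m².

ΔF = 1.69 W/m²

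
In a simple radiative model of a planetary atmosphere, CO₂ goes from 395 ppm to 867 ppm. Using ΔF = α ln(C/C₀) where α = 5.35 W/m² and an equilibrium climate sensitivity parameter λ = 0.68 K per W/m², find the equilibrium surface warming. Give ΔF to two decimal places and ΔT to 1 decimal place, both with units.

CO₂: 5.35 × ln(867/395) = 5.35 × ln(2.19494) = 5.35 × 0.78615 = 4.2059 W/m².
ΔT = λ ΔF = 0.68 × 4.21 = 2.8628 K.

ΔF = 4.21 W/m²; ΔT = 2.9 K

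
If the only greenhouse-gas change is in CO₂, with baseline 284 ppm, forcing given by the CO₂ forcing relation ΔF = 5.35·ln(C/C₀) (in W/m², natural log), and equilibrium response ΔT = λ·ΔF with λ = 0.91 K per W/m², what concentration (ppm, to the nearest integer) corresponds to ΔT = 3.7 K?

Required forcing: ΔF = ΔT/λ = 3.7/0.91 = 4.0659 W/m².
Then ln(C/284) = ΔF/5.35 = 4.0659/5.35 = 0.75998.
So C = 284 × e^0.75998 = 284 × 2.13823 = 607.26 ppm.

C ≈ 607 ppm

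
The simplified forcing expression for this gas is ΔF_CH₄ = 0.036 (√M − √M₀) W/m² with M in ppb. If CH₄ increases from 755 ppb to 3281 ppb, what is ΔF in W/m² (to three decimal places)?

CH₄: 0.036 × (√3281 − √755) = 0.036 × (57.2800 − 27.4773) = 0.036 × 29.8027 = 1.0729 W/m².

ΔF = 1.073 W/m²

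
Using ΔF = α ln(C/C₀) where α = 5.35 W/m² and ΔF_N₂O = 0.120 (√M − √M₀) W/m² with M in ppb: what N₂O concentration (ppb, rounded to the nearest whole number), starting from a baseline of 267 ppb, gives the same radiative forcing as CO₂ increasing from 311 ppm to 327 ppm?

M ≈ 345 ppb

CO₂ forcing: 5.35 × ln(327/311) = 5.35 × 0.050167 = 0.26839 W/m².
Set 0.120(√M − √267) = 0.26839: √M = 0.26839/0.120 + √267 = 2.2366 + 16.3401 = 18.5767.
M = (18.5767)² = 345.09 ppb.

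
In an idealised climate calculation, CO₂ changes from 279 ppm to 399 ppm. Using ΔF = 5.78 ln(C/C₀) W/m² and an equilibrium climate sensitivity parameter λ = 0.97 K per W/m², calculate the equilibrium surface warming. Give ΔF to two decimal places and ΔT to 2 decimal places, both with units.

ΔF = 2.07 W/m²; ΔT = 2.01 K

CO₂: 5.78 × ln(399/279) = 5.78 × ln(1.43011) = 5.78 × 0.35775 = 2.0678 W/m².
ΔT = λ ΔF = 0.97 × 2.07 = 2.0079 K.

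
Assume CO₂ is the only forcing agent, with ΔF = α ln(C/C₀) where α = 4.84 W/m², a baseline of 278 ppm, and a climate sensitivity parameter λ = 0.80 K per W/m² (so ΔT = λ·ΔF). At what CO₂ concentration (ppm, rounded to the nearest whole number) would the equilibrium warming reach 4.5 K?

C ≈ 889 ppm

Required forcing: ΔF = ΔT/λ = 4.5/0.80 = 5.6250 W/m².
Then ln(C/278) = ΔF/4.84 = 5.6250/4.84 = 1.16219.
So C = 278 × e^1.16219 = 278 × 3.19693 = 888.75 ppm.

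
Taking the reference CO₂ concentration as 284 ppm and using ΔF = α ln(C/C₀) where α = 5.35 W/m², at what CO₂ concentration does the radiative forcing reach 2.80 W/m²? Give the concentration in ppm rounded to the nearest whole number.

C ≈ 479 ppm

Set 5.35 ln(C/284) = 2.80, so ln(C/284) = 2.80/5.35 = 0.52336.
Then C/284 = e^0.52336 = 1.68769, giving C = 284 × 1.68769 = 479.30 ppm.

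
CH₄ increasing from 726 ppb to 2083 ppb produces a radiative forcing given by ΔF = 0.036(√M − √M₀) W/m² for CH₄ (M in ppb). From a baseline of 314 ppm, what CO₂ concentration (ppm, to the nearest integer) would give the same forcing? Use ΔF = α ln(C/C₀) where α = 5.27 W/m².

CH₄ forcing: 0.036 × (√2083 − √726) = 0.036 × (45.6399 − 26.9444) = 0.036 × 18.6955 = 0.67304 W/m².
Set 5.27 ln(C/314) = 0.67304: ln(C/314) = 0.67304/5.27 = 0.12771, so C = 314 × e^0.12771 = 314 × 1.13622 = 356.77 ppm.

C ≈ 357 ppm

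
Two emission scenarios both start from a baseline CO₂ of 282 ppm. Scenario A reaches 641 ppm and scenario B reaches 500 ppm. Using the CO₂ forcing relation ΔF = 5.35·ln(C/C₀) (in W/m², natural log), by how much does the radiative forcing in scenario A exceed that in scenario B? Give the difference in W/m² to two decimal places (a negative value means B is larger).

ΔF_A = 5.35 ln(641/282) = 5.35 × 0.82112 = 4.3930 W/m².
ΔF_B = 5.35 ln(500/282) = 5.35 × 0.57270 = 3.0639 W/m².
Difference: 4.3930 − 3.0639 = 1.3291 W/m².

ΔF_A − ΔF_B = 1.33 W/m²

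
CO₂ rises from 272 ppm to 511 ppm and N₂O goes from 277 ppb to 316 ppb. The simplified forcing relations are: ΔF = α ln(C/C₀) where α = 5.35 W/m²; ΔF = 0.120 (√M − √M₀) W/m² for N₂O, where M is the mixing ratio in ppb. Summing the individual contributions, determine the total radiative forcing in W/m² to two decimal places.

CO₂: 5.35 × ln(511/272) = 5.35 × ln(1.87868) = 5.35 × 0.63057 = 3.3735 W/m².
N₂O: 0.120 × (√316 − √277) = 0.120 × (17.7764 − 16.6433) = 0.120 × 1.1331 = 0.1360 W/m².
Total ΔF = 3.3735 + 0.1360 = 3.5095 W/m².

ΔF = 3.51 W/m²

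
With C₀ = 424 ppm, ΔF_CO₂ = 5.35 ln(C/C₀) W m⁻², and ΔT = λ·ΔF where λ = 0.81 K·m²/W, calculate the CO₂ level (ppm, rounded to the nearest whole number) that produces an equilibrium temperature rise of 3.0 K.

Required forcing: ΔF = ΔT/λ = 3.0/0.81 = 3.7037 W/m².
Then ln(C/424) = ΔF/5.35 = 3.7037/5.35 = 0.69228.
So C = 424 × e^0.69228 = 424 × 1.99827 = 847.27 ppm.

C ≈ 847 ppm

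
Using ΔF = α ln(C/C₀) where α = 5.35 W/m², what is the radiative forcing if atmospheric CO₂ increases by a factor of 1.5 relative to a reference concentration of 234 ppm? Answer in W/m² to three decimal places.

ΔF = 2.169 W/m²

ΔF = 5.35 × ln(1.5) = 5.35 × 0.40547 = 2.1693 W/m².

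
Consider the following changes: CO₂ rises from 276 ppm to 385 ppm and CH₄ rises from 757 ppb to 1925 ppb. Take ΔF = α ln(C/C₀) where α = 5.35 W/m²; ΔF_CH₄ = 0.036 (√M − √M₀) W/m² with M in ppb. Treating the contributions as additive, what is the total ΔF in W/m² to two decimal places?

ΔF = 2.37 W/m²

CO₂: 5.35 × ln(385/276) = 5.35 × ln(1.39493) = 5.35 × 0.33284 = 1.7807 W/m².
CH₄: 0.036 × (√1925 − √757) = 0.036 × (43.8748 − 27.5136) = 0.036 × 16.3612 = 0.5890 W/m².
Total ΔF = 1.7807 + 0.5890 = 2.3697 W/m².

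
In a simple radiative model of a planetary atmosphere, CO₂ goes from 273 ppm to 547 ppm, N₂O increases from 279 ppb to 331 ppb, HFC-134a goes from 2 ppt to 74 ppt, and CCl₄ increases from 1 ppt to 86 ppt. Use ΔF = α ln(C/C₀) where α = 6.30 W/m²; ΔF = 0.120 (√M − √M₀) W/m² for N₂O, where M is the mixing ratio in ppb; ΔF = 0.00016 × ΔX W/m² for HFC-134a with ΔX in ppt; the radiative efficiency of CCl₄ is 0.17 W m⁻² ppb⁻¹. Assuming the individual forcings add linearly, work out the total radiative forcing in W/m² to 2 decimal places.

ΔF = 4.58 W/m²

CO₂: 6.30 × ln(547/273) = 6.30 × ln(2.00366) = 6.30 × 0.69498 = 4.3784 W/m².
N₂O: 0.120 × (√331 − √279) = 0.120 × (18.1934 − 16.7033) = 0.120 × 1.4901 = 0.1788 W/m².
HFC-134a: ΔF = 0.00016 × (74 − 2) = 0.00016 × 72 = 0.0115 W/m².
CCl₄: Δ = 86 − 1 = 85 ppt = 0.085 ppb; ΔF = 0.17 × 0.085 = 0.0145 W/m².
Total ΔF = 4.3784 + 0.1788 + 0.0115 + 0.0145 = 4.5832 W/m².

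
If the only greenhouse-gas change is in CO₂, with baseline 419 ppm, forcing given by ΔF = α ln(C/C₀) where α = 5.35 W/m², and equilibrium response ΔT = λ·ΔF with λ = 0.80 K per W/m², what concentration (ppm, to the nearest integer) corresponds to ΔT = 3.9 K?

C ≈ 1042 ppm

Required forcing: ΔF = ΔT/λ = 3.9/0.80 = 4.8750 W/m².
Then ln(C/419) = ΔF/5.35 = 4.8750/5.35 = 0.91121.
So C = 419 × e^0.91121 = 419 × 2.48733 = 1042.19 ppm.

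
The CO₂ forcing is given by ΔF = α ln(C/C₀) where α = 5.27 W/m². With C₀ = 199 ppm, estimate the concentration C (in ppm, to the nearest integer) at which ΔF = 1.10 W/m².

Set 5.27 ln(C/199) = 1.10, so ln(C/199) = 1.10/5.27 = 0.20873.
Then C/199 = e^0.20873 = 1.23211, giving C = 199 × 1.23211 = 245.19 ppm.

C ≈ 245 ppm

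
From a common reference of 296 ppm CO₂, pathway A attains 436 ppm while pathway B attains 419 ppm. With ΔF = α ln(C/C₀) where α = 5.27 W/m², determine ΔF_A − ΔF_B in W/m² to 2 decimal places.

ΔF_A − ΔF_B = 0.21 W/m²

ΔF_A = 5.27 ln(436/296) = 5.27 × 0.38728 = 2.0410 W/m².
ΔF_B = 5.27 ln(419/296) = 5.27 × 0.34751 = 1.8314 W/m².
Difference: 2.0410 − 1.8314 = 0.2096 W/m².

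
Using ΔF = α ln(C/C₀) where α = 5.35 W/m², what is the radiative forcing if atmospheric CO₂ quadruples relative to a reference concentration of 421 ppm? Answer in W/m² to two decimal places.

Because the forcing depends only on the ratio C/C₀, the initial concentration does not enter.
ΔF = 5.35 × ln(4) = 5.35 × 1.38629 = 7.4167 W/m².

ΔF = 7.42 W/m²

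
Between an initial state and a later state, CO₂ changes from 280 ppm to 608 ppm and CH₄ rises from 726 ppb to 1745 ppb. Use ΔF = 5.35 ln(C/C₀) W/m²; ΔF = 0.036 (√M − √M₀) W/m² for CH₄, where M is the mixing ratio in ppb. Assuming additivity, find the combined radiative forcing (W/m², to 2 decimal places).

CO₂: 5.35 × ln(608/280) = 5.35 × ln(2.17143) = 5.35 × 0.77539 = 4.1483 W/m².
CH₄: 0.036 × (√1745 − √726) = 0.036 × (41.7732 − 26.9444) = 0.036 × 14.8288 = 0.5338 W/m².
Total ΔF = 4.1483 + 0.5338 = 4.6821 W/m².

ΔF = 4.68 W/m²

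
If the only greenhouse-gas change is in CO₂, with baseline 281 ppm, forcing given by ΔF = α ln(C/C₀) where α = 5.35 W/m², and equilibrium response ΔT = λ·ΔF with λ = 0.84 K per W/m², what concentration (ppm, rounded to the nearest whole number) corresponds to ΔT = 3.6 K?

Required forcing: ΔF = ΔT/λ = 3.6/0.84 = 4.2857 W/m².
Then ln(C/281) = ΔF/5.35 = 4.2857/5.35 = 0.80107.
So C = 281 × e^0.80107 = 281 × 2.22792 = 626.05 ppm.

C ≈ 626 ppm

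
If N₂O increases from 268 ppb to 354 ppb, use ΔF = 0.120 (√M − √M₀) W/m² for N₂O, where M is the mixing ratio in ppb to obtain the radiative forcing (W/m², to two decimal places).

ΔF = 0.29 W/m²

N₂O: 0.120 × (√354 − √268) = 0.120 × (18.8149 − 16.3707) = 0.120 × 2.4442 = 0.2933 W/m².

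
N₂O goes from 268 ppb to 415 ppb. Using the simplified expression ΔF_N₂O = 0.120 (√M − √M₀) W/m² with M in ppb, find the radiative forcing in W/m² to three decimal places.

ΔF = 0.480 W/m²

N₂O: 0.120 × (√415 − √268) = 0.120 × (20.3715 − 16.3707) = 0.120 × 4.0008 = 0.4801 W/m².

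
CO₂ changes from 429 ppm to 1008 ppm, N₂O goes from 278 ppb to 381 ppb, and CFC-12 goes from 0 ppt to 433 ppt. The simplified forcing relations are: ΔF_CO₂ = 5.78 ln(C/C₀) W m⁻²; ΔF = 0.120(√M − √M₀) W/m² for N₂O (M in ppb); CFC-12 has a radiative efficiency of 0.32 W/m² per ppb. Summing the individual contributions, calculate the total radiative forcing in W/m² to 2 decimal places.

ΔF = 5.42 W/m²

CO₂: 5.78 × ln(1008/429) = 5.78 × ln(2.34965) = 5.78 × 0.85427 = 4.9377 W/m².
N₂O: 0.120 × (√381 − √278) = 0.120 × (19.5192 − 16.6733) = 0.120 × 2.8459 = 0.3415 W/m².
CFC-12: Δ = 433 − 0 = 433 ppt = 0.433 ppb; ΔF = 0.32 × 0.433 = 0.1386 W/m².
Total ΔF = 4.9377 + 0.3415 + 0.1386 = 5.4178 W/m².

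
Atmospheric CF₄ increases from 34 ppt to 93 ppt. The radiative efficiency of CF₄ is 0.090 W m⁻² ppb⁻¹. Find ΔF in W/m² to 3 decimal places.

CF₄: Δ = 93 − 34 = 59 ppt = 0.059 ppb; ΔF = 0.090 × 0.059 = 0.0053 W/m².

ΔF = 0.005 W/m²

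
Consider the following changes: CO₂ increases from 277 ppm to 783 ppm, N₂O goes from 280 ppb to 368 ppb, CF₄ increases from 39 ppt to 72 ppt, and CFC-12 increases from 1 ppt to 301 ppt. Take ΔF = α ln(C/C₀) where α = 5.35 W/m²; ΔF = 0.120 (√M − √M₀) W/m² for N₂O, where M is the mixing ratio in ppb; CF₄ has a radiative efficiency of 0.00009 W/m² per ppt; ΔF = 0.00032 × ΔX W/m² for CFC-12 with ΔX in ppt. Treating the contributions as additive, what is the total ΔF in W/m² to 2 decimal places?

CO₂: 5.35 × ln(783/277) = 5.35 × ln(2.82671) = 5.35 × 1.03911 = 5.5592 W/m².
N₂O: 0.120 × (√368 − √280) = 0.120 × (19.1833 − 16.7332) = 0.120 × 2.4501 = 0.2940 W/m².
CF₄: ΔF = 0.00009 × (72 − 39) = 0.00009 × 33 = 0.0030 W/m².
CFC-12: ΔF = 0.00032 × (301 − 1) = 0.00032 × 300 = 0.0960 W/m².
Total ΔF = 5.5592 + 0.2940 + 0.0030 + 0.0960 = 5.9522 W/m².

ΔF = 5.95 W/m²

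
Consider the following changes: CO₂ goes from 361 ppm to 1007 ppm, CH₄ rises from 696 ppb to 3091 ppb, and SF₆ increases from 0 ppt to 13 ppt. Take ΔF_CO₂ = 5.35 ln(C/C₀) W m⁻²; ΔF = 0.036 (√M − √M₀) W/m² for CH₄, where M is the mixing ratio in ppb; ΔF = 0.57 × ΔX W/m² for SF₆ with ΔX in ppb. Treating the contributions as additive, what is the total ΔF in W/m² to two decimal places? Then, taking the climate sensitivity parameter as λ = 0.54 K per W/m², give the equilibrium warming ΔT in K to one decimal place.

ΔF = 6.55 W/m²; ΔT = 3.5 K

CO₂: 5.35 × ln(1007/361) = 5.35 × ln(2.78947) = 5.35 × 1.02585 = 5.4883 W/m².
CH₄: 0.036 × (√3091 − √696) = 0.036 × (55.5968 − 26.3818) = 0.036 × 29.2150 = 1.0517 W/m².
SF₆: Δ = 13 − 0 = 13 ppt = 0.013 ppb; ΔF = 0.57 × 0.013 = 0.0074 W/m².
Total ΔF = 5.4883 + 1.0517 + 0.0074 = 6.5474 W/m².
ΔT = λ ΔF = 0.54 × 6.55 = 3.5370 K.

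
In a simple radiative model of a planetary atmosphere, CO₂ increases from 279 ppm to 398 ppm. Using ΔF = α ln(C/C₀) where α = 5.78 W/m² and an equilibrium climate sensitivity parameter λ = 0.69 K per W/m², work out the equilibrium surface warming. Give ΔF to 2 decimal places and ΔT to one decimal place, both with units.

CO₂: 5.78 × ln(398/279) = 5.78 × ln(1.42652) = 5.78 × 0.35524 = 2.0533 W/m².
ΔT = λ ΔF = 0.69 × 2.05 = 1.4145 K.

ΔF = 2.05 W/m²; ΔT = 1.4 K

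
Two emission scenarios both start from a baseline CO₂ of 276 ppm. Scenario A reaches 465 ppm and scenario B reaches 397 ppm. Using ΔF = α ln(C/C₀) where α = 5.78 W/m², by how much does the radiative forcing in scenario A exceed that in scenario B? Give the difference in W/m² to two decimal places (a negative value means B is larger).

ΔF_A = 5.78 ln(465/276) = 5.78 × 0.52164 = 3.0151 W/m².
ΔF_B = 5.78 ln(397/276) = 5.78 × 0.36354 = 2.1013 W/m².
Difference: 3.0151 − 2.1013 = 0.9138 W/m².
(Equivalently, ΔF_A − ΔF_B = 5.78 ln(465/397) = 5.78 × 0.15810 = 0.9138 W/m².)

ΔF_A − ΔF_B = 0.91 W/m²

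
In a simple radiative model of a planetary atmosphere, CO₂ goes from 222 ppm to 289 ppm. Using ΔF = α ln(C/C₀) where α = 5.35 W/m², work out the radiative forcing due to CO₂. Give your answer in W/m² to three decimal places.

CO₂: 5.35 × ln(289/222) = 5.35 × ln(1.30180) = 5.35 × 0.26375 = 1.4111 W/m².

ΔF = 1.411 W/m²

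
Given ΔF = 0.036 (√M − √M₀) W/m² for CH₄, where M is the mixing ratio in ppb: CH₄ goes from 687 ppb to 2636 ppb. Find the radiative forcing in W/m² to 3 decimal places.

ΔF = 0.905 W/m²

CH₄: 0.036 × (√2636 − √687) = 0.036 × (51.3420 − 26.2107) = 0.036 × 25.1313 = 0.9047 W/m².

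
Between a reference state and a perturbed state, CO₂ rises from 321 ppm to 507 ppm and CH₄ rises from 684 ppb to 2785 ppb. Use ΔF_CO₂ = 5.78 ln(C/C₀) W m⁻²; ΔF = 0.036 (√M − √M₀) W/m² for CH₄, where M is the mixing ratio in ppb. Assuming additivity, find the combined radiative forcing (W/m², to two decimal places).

CO₂: 5.78 × ln(507/321) = 5.78 × ln(1.57944) = 5.78 × 0.45707 = 2.6419 W/m².
CH₄: 0.036 × (√2785 − √684) = 0.036 × (52.7731 − 26.1534) = 0.036 × 26.6197 = 0.9583 W/m².
Total ΔF = 2.6419 + 0.9583 = 3.6002 W/m².

ΔF = 3.60 W/m²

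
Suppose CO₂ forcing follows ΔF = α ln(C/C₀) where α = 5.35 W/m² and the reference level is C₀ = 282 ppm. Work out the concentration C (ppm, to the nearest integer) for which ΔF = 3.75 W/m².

Set 5.35 ln(C/282) = 3.75, so ln(C/282) = 3.75/5.35 = 0.70093.
Then C/282 = e^0.70093 = 2.01563, giving C = 282 × 2.01563 = 568.41 ppm.

C ≈ 568 ppm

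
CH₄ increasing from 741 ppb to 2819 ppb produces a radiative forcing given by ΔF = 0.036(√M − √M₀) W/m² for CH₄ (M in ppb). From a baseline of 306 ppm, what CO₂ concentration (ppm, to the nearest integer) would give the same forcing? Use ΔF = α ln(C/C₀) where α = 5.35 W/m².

C ≈ 364 ppm

CH₄ forcing: 0.036 × (√2819 − √741) = 0.036 × (53.0943 − 27.2213) = 0.036 × 25.8730 = 0.93143 W/m².
Set 5.35 ln(C/306) = 0.93143: ln(C/306) = 0.93143/5.35 = 0.17410, so C = 306 × e^0.17410 = 306 × 1.19017 = 364.19 ppm.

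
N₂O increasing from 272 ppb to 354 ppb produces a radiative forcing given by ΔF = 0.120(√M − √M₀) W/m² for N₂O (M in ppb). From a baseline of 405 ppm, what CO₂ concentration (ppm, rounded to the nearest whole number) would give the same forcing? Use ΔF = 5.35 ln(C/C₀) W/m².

C ≈ 427 ppm

N₂O forcing: 0.120 × (√354 − √272) = 0.120 × (18.8149 − 16.4924) = 0.120 × 2.3225 = 0.27870 W/m².
Set 5.35 ln(C/405) = 0.27870: ln(C/405) = 0.27870/5.35 = 0.05209, so C = 405 × e^0.05209 = 405 × 1.05347 = 426.66 ppm.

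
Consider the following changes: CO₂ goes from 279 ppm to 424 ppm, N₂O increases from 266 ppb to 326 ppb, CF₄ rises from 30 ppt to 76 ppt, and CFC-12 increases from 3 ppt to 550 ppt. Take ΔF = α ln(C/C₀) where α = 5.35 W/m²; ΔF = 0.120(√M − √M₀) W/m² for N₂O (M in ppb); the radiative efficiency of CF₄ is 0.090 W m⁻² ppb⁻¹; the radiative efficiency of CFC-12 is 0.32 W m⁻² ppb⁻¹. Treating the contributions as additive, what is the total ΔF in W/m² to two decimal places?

CO₂: 5.35 × ln(424/279) = 5.35 × ln(1.51971) = 5.35 × 0.41852 = 2.2391 W/m².
N₂O: 0.120 × (√326 − √266) = 0.120 × (18.0555 − 16.3095) = 0.120 × 1.7460 = 0.2095 W/m².
CF₄: Δ = 76 − 30 = 46 ppt = 0.046 ppb; ΔF = 0.090 × 0.046 = 0.0041 W/m².
CFC-12: Δ = 550 − 3 = 547 ppt = 0.547 ppb; ΔF = 0.32 × 0.547 = 0.1750 W/m².
Total ΔF = 2.2391 + 0.2095 + 0.0041 + 0.1750 = 2.6277 W/m².

ΔF = 2.63 W/m²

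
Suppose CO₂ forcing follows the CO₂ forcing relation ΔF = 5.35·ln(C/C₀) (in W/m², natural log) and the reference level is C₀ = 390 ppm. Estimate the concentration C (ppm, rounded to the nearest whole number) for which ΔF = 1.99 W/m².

Set 5.35 ln(C/390) = 1.99, so ln(C/390) = 1.99/5.35 = 0.37196.
Then C/390 = e^0.37196 = 1.45057, giving C = 390 × 1.45057 = 565.72 ppm.

C ≈ 566 ppm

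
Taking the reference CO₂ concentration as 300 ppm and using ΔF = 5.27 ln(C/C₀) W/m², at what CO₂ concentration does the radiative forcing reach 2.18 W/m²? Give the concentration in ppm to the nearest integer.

Set 5.27 ln(C/300) = 2.18, so ln(C/300) = 2.18/5.27 = 0.41366.
Then C/300 = e^0.41366 = 1.51234, giving C = 300 × 1.51234 = 453.70 ppm.

C ≈ 454 ppm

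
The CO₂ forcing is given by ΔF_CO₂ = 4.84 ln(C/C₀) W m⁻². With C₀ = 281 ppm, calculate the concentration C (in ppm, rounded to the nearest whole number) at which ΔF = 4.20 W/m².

C ≈ 669 ppm

Set 4.84 ln(C/281) = 4.20, so ln(C/281) = 4.20/4.84 = 0.86777.
Then C/281 = e^0.86777 = 2.38159, giving C = 281 × 2.38159 = 669.23 ppm.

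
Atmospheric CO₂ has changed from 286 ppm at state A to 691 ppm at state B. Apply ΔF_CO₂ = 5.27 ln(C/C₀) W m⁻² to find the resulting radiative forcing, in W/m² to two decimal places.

ΔF = 4.65 W/m²

CO₂ absorption bands are partially saturated, so forcing scales with the logarithm of the concentration ratio.
CO₂: 5.27 × ln(691/286) = 5.27 × ln(2.41608) = 5.27 × 0.88215 = 4.6489 W/m².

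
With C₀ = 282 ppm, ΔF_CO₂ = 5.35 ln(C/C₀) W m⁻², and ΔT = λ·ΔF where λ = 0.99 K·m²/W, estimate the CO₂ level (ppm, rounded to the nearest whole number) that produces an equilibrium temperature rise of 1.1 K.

C ≈ 347 ppm

Required forcing: ΔF = ΔT/λ = 1.1/0.99 = 1.1111 W/m².
Then ln(C/282) = ΔF/5.35 = 1.1111/5.35 = 0.20768.
So C = 282 × e^0.20768 = 282 × 1.23082 = 347.09 ppm.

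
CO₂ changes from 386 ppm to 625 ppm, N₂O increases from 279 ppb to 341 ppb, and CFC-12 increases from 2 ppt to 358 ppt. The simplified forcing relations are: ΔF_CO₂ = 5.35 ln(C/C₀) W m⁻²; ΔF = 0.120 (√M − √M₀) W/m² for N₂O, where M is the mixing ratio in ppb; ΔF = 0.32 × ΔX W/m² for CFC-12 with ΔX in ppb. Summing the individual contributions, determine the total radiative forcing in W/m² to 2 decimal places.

CO₂: 5.35 × ln(625/386) = 5.35 × ln(1.61917) = 5.35 × 0.48191 = 2.5782 W/m².
N₂O: 0.120 × (√341 − √279) = 0.120 × (18.4662 − 16.7033) = 0.120 × 1.7629 = 0.2115 W/m².
CFC-12: Δ = 358 − 2 = 356 ppt = 0.356 ppb; ΔF = 0.32 × 0.356 = 0.1139 W/m².
Total ΔF = 2.5782 + 0.2115 + 0.1139 = 2.9036 W/m².

ΔF = 2.90 W/m²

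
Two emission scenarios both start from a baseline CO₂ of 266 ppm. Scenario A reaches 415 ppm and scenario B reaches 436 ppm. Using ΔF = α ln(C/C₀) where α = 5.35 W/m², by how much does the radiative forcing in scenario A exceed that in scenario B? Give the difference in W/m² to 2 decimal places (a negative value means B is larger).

ΔF_A = 5.35 ln(415/266) = 5.35 × 0.44478 = 2.3796 W/m².
ΔF_B = 5.35 ln(436/266) = 5.35 × 0.49415 = 2.6437 W/m².
Difference: 2.3796 − 2.6437 = -0.2641 W/m².

ΔF_A − ΔF_B = -0.26 W/m²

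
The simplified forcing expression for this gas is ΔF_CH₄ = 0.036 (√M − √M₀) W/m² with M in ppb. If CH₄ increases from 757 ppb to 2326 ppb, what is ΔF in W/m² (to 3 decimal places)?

CH₄: 0.036 × (√2326 − √757) = 0.036 × (48.2286 − 27.5136) = 0.036 × 20.7150 = 0.7457 W/m².

ΔF = 0.746 W/m²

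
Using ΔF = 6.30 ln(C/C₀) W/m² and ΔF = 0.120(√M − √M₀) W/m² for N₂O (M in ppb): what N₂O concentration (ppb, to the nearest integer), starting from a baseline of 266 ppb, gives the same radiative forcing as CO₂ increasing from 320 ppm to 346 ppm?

CO₂ forcing: 6.30 × ln(346/320) = 6.30 × 0.078118 = 0.49214 W/m².
Set 0.120(√M − √266) = 0.49214: √M = 0.49214/0.120 + √266 = 4.1012 + 16.3095 = 20.4107.
M = (20.4107)² = 416.60 ppb.

M ≈ 417 ppb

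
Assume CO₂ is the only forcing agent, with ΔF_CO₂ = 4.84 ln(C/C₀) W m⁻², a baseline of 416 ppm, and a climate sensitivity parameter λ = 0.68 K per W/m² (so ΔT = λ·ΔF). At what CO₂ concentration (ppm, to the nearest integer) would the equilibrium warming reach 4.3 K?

C ≈ 1536 ppm

Required forcing: ΔF = ΔT/λ = 4.3/0.68 = 6.3235 W/m².
Then ln(C/416) = ΔF/4.84 = 6.3235/4.84 = 1.30651.
So C = 416 × e^1.30651 = 416 × 3.69326 = 1536.40 ppm.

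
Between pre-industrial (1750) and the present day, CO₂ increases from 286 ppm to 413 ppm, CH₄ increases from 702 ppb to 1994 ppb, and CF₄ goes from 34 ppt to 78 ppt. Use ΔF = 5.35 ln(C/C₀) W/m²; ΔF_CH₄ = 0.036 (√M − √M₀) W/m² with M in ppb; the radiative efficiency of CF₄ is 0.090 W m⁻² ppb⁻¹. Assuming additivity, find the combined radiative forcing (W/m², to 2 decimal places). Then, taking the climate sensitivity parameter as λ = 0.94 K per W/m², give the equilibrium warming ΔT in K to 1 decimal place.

CO₂: 5.35 × ln(413/286) = 5.35 × ln(1.44406) = 5.35 × 0.36746 = 1.9659 W/m².
CH₄: 0.036 × (√1994 − √702) = 0.036 × (44.6542 − 26.4953) = 0.036 × 18.1589 = 0.6537 W/m².
CF₄: Δ = 78 − 34 = 44 ppt = 0.044 ppb; ΔF = 0.090 × 0.044 = 0.0040 W/m².
Total ΔF = 1.9659 + 0.6537 + 0.0040 = 2.6236 W/m².
ΔT = λ ΔF = 0.94 × 2.62 = 2.4628 K.

ΔF = 2.62 W/m²; ΔT = 2.5 K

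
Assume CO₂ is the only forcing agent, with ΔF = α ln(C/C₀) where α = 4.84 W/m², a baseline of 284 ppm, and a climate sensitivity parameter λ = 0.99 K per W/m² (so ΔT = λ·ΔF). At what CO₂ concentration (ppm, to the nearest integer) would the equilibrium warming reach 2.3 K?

Required forcing: ΔF = ΔT/λ = 2.3/0.99 = 2.3232 W/m².
Then ln(C/284) = ΔF/4.84 = 2.3232/4.84 = 0.48000.
So C = 284 × e^0.48000 = 284 × 1.61607 = 458.96 ppm.

C ≈ 459 ppm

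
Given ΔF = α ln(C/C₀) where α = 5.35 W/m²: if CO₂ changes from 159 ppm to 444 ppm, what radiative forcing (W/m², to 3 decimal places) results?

CO₂: 5.35 × ln(444/159) = 5.35 × ln(2.79245) = 5.35 × 1.02692 = 5.4940 W/m².

ΔF = 5.494 W/m²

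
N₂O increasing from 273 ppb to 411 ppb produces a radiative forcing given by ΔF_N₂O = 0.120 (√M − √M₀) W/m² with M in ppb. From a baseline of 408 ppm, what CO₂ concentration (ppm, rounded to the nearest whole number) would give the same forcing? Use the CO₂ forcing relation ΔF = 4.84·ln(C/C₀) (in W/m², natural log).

N₂O forcing: 0.120 × (√411 − √273) = 0.120 × (20.2731 − 16.5227) = 0.120 × 3.7504 = 0.45005 W/m².
Set 4.84 ln(C/408) = 0.45005: ln(C/408) = 0.45005/4.84 = 0.09299, so C = 408 × e^0.09299 = 408 × 1.09745 = 447.76 ppm.

C ≈ 448 ppm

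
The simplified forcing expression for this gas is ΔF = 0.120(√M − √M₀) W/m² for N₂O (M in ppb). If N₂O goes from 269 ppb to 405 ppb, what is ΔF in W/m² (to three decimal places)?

ΔF = 0.447 W/m²

N₂O: 0.120 × (√405 − √269) = 0.120 × (20.1246 − 16.4012) = 0.120 × 3.7234 = 0.4468 W/m².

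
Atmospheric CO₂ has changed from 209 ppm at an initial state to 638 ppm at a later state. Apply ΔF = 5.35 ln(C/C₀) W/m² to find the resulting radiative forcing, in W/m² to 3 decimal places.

ΔF = 5.971 W/m²

CO₂: 5.35 × ln(638/209) = 5.35 × ln(3.05263) = 5.35 × 1.11600 = 5.9706 W/m².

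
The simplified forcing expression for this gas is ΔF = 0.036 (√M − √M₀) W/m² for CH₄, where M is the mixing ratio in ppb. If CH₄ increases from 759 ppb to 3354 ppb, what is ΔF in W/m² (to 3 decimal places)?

CH₄: 0.036 × (√3354 − √759) = 0.036 × (57.9137 − 27.5500) = 0.036 × 30.3637 = 1.0931 W/m².

ΔF = 1.093 W/m²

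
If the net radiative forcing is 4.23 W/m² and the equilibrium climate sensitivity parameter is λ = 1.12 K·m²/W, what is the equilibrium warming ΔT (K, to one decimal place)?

ΔT = 4.7 K

ΔT = λ ΔF = 1.12 × 4.23 = 4.7376 K.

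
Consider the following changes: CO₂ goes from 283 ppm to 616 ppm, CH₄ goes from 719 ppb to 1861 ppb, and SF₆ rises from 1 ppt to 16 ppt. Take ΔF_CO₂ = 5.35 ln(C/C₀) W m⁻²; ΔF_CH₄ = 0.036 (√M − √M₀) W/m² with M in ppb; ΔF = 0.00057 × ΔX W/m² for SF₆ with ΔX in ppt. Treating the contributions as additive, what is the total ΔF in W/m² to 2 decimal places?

ΔF = 4.76 W/m²

CO₂: 5.35 × ln(616/283) = 5.35 × ln(2.17668) = 5.35 × 0.77780 = 4.1612 W/m².
CH₄: 0.036 × (√1861 − √719) = 0.036 × (43.1393 − 26.8142) = 0.036 × 16.3251 = 0.5877 W/m².
SF₆: ΔF = 0.00057 × (16 − 1) = 0.00057 × 15 = 0.0086 W/m².
Total ΔF = 4.1612 + 0.5877 + 0.0086 = 4.7575 W/m².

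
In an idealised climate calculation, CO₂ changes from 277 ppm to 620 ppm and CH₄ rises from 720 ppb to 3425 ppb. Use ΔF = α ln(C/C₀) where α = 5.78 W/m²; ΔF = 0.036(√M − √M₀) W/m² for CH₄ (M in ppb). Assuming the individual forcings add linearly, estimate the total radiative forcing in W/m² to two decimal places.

ΔF = 5.80 W/m²

CO₂: 5.78 × ln(620/277) = 5.78 × ln(2.23827) = 5.78 × 0.80570 = 4.6569 W/m².
CH₄: 0.036 × (√3425 − √720) = 0.036 × (58.5235 − 26.8328) = 0.036 × 31.6907 = 1.1409 W/m².
Total ΔF = 4.6569 + 1.1409 = 5.7978 W/m².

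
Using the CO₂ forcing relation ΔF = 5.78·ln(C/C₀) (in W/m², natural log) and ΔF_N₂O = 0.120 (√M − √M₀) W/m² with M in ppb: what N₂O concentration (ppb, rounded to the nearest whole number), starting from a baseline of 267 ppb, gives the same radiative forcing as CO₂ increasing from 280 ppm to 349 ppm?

CO₂ forcing: 5.78 × ln(349/280) = 5.78 × 0.220282 = 1.27323 W/m².
Set 0.120(√M − √267) = 1.27323: √M = 1.27323/0.120 + √267 = 10.6103 + 16.3401 = 26.9504.
M = (26.9504)² = 726.32 ppb.

M ≈ 726 ppb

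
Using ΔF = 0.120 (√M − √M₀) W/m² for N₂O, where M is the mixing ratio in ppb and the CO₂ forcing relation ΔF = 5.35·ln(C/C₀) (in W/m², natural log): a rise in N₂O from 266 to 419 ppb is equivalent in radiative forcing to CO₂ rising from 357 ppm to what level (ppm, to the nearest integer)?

N₂O forcing: 0.120 × (√419 − √266) = 0.120 × (20.4695 − 16.3095) = 0.120 × 4.1600 = 0.49920 W/m².
Set 5.35 ln(C/357) = 0.49920: ln(C/357) = 0.49920/5.35 = 0.09331, so C = 357 × e^0.09331 = 357 × 1.09780 = 391.91 ppm.

C ≈ 392 ppm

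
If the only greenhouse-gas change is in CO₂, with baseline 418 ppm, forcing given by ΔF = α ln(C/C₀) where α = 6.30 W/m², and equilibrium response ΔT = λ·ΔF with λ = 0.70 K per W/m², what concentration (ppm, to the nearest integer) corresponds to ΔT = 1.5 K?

Required forcing: ΔF = ΔT/λ = 1.5/0.70 = 2.1429 W/m².
Then ln(C/418) = ΔF/6.30 = 2.1429/6.30 = 0.34014.
So C = 418 × e^0.34014 = 418 × 1.40514 = 587.35 ppm.

C ≈ 587 ppm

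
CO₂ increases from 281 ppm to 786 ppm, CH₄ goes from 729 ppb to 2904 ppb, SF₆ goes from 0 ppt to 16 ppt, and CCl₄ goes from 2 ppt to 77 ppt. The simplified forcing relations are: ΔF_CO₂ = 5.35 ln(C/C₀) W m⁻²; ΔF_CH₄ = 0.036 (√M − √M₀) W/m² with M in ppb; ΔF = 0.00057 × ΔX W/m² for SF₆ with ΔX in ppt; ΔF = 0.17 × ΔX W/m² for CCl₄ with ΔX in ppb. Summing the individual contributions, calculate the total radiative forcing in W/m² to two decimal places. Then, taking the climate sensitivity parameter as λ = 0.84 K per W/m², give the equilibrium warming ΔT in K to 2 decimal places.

CO₂: 5.35 × ln(786/281) = 5.35 × ln(2.79715) = 5.35 × 1.02860 = 5.5030 W/m².
CH₄: 0.036 × (√2904 − √729) = 0.036 × (53.8888 − 27.0000) = 0.036 × 26.8888 = 0.9680 W/m².
SF₆: ΔF = 0.00057 × (16 − 0) = 0.00057 × 16 = 0.0091 W/m².
CCl₄: Δ = 77 − 2 = 75 ppt = 0.075 ppb; ΔF = 0.17 × 0.075 = 0.0128 W/m².
Total ΔF = 5.5030 + 0.9680 + 0.0091 + 0.0128 = 6.4929 W/m².
ΔT = λ ΔF = 0.84 × 6.49 = 5.4516 K.

ΔF = 6.49 W/m²; ΔT = 5.45 K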